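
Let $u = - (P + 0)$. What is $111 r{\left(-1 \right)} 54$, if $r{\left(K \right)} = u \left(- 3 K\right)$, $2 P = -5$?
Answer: $44955$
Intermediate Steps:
$P = - \frac{5}{2}$ ($P = \frac{1}{2} \left(-5\right) = - \frac{5}{2} \approx -2.5$)
$u = \frac{5}{2}$ ($u = - (- \frac{5}{2} + 0) = \left(-1\right) \left(- \frac{5}{2}\right) = \frac{5}{2} \approx 2.5$)
$r{\left(K \right)} = - \frac{15 K}{2}$ ($r{\left(K \right)} = \frac{5 \left(- 3 K\right)}{2} = - \frac{15 K}{2}$)
$111 r{\left(-1 \right)} 54 = 111 \left(\left(- \frac{15}{2}\right) \left(-1\right)\right) 54 = 111 \cdot \frac{15}{2} \cdot 54 = \frac{1665}{2} \cdot 54 = 44955$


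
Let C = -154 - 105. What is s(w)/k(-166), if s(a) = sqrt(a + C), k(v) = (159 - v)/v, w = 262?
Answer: -166*sqrt(3)/325 ≈ -0.88468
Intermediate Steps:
C = -259
k(v) = (159 - v)/v
s(a) = sqrt(-259 + a) (s(a) = sqrt(a - 259) = sqrt(-259 + a))
s(w)/k(-166) = sqrt(-259 + 262)/(((159 - 1*(-166))/(-166))) = sqrt(3)/((-(159 + 166)/166)) = sqrt(3)/((-1/166*325)) = sqrt(3)/(-325/166) = sqrt(3)*(-166/325) = -166*sqrt(3)/325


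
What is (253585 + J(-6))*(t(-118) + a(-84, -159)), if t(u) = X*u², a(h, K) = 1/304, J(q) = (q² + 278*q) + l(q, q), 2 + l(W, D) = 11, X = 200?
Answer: 106652894321181/152 ≈ 7.0166e+11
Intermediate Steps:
l(W, D) = 9 (l(W, D) = -2 + 11 = 9)
J(q) = 9 + q² + 278*q (J(q) = (q² + 278*q) + 9 = 9 + q² + 278*q)
a(h, K) = 1/304
t(u) = 200*u²
(253585 + J(-6))*(t(-118) + a(-84, -159)) = (253585 + (9 + (-6)² + 278*(-6)))*(200*(-118)² + 1/304) = (253585 + (9 + 36 - 1668))*(200*13924 + 1/304) = (253585 - 1623)*(2784800 + 1/304) = 251962*(846579201/304) = 106652894321181/152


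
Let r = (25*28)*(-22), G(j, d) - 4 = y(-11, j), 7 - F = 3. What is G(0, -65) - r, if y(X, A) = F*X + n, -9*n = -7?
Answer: 138247/9 ≈ 15361.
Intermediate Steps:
F = 4 (F = 7 - 1*3 = 7 - 3 = 4)
n = 7/9 (n = -⅑*(-7) = 7/9 ≈ 0.77778)
y(X, A) = 7/9 + 4*X (y(X, A) = 4*X + 7/9 = 7/9 + 4*X)
G(j, d) = -353/9 (G(j, d) = 4 + (7/9 + 4*(-11)) = 4 + (7/9 - 44) = 4 - 389/9 = -353/9)
r = -15400 (r = 700*(-22) = -15400)
G(0, -65) - r = -353/9 - 1*(-15400) = -353/9 + 15400 = 138247/9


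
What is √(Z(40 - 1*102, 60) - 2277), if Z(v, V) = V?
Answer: I*√2217 ≈ 47.085*I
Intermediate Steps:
√(Z(40 - 1*102, 60) - 2277) = √(60 - 2277) = √(-2217) = I*√2217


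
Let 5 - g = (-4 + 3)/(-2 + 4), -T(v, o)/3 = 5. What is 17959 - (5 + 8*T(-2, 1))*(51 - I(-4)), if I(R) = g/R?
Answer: 191857/8 ≈ 23982.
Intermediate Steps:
T(v, o) = -15 (T(v, o) = -3*5 = -15)
g = 11/2 (g = 5 - (-4 + 3)/(-2 + 4) = 5 - (-1)/2 = 5 - 1*(-½) = 5 + ½ = 11/2 ≈ 5.5000)
I(R) = 11/(2*R)
17959 - (5 + 8*T(-2, 1))*(51 - I(-4)) = 17959 - (5 + 8*(-15))*(51 - 11/(2*(-4))) = 17959 - (5 - 120)*(51 - 11*(-1)/(2*4)) = 17959 - (-115)*(51 - 1*(-11/8)) = 17959 - (-115)*(51 + 11/8) = 17959 - (-115)*419/8 = 17959 - 1*(-48185/8) = 17959 + 48185/8 = 191857/8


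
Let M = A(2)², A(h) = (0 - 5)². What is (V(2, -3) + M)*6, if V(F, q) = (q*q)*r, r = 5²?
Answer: 5100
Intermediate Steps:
r = 25
A(h) = 25 (A(h) = (-5)² = 25)
V(F, q) = 25*q² (V(F, q) = (q*q)*25 = q²*25 = 25*q²)
M = 625 (M = 25² = 625)
(V(2, -3) + M)*6 = (25*(-3)² + 625)*6 = (25*9 + 625)*6 = (225 + 625)*6 = 850*6 = 5100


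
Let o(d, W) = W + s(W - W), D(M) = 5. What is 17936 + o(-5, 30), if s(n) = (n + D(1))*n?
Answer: 17966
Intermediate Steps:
s(n) = n*(5 + n) (s(n) = (n + 5)*n = (5 + n)*n = n*(5 + n))
o(d, W) = W (o(d, W) = W + (W - W)*(5 + (W - W)) = W + 0*(5 + 0) = W + 0*5 = W + 0 = W)
17936 + o(-5, 30) = 17936 + 30 = 17966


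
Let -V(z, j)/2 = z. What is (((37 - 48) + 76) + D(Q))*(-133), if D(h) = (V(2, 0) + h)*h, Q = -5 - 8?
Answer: -38038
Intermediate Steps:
V(z, j) = -2*z
Q = -13
D(h) = h*(-4 + h) (D(h) = (-2*2 + h)*h = (-4 + h)*h = h*(-4 + h))
(((37 - 48) + 76) + D(Q))*(-133) = (((37 - 48) + 76) - 13*(-4 - 13))*(-133) = ((-11 + 76) - 13*(-17))*(-133) = (65 + 221)*(-133) = 286*(-133) = -38038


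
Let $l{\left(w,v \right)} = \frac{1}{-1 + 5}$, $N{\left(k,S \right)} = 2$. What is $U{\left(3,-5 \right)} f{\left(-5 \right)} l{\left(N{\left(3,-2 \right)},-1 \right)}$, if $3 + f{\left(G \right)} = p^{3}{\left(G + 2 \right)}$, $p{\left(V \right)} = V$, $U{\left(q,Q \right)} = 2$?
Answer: $-15$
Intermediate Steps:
$l{\left(w,v \right)} = \frac{1}{4}$
$f{\left(G \right)} = -3 + \left(2 + G\right)^{3}$ ($f{\left(G \right)} = -3 + \left(G + 2\right)^{3} = -3 + \left(2 + G\right)^{3}$)
$U{\left(3,-5 \right)} f{\left(-5 \right)} l{\left(N{\left(3,-2 \right)},-1 \right)} = 2 \left(-3 + \left(2 - 5\right)^{3}\right) \frac{1}{4} = 2 \left(-3 + \left(-3\right)^{3}\right) \frac{1}{4} = 2 \left(-3 - 27\right) \frac{1}{4} = 2 \left(-30\right) \frac{1}{4} = \left(-60\right) \frac{1}{4} = -15$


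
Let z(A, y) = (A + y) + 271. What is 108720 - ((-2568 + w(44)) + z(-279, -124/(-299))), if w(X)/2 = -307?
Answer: 33460966/299 ≈ 1.1191e+5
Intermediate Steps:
w(X) = -614 (w(X) = 2*(-307) = -614)
z(A, y) = 271 + A + y
108720 - ((-2568 + w(44)) + z(-279, -124/(-299))) = 108720 - ((-2568 - 614) + (271 - 279 - 124/(-299))) = 108720 - (-3182 + (271 - 279 - 124*(-1/299))) = 108720 - (-3182 + (271 - 279 + 124/299)) = 108720 - (-3182 - 2268/299) = 108720 - 1*(-953686/299) = 108720 + 953686/299 = 33460966/299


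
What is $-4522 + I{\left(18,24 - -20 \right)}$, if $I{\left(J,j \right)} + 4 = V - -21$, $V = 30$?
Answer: $-4475$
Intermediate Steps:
$I{\left(J,j \right)} = 47$ ($I{\left(J,j \right)} = -4 + \left(30 - -21\right) = -4 + \left(30 + 21\right) = -4 + 51 = 47$)
$-4522 + I{\left(18,24 - -20 \right)} = -4522 + 47 = -4475$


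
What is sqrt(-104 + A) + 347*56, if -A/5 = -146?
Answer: 19432 + sqrt(626) ≈ 19457.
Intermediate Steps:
A = 730 (A = -5*(-146) = 730)
sqrt(-104 + A) + 347*56 = sqrt(-104 + 730) + 347*56 = sqrt(626) + 19432 = 19432 + sqrt(626)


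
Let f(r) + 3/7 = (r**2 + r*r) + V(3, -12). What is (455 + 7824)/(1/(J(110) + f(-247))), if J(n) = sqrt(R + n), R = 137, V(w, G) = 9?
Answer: 7071805894/7 + 8279*sqrt(247) ≈ 1.0104e+9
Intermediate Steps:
J(n) = sqrt(137 + n)
f(r) = 60/7 + 2*r**2 (f(r) = -3/7 + ((r**2 + r*r) + 9) = -3/7 + ((r**2 + r**2) + 9) = -3/7 + (2*r**2 + 9) = -3/7 + (9 + 2*r**2) = 60/7 + 2*r**2)
(455 + 7824)/(1/(J(110) + f(-247))) = (455 + 7824)/(1/(sqrt(137 + 110) + (60/7 + 2*(-247)**2))) = 8279/(1/(sqrt(247) + (60/7 + 2*61009))) = 8279/(1/(sqrt(247) + (60/7 + 122018))) = 8279/(1/(sqrt(247) + 854186/7)) = 8279/(1/(854186/7 + sqrt(247))) = 8279*(854186/7 + sqrt(247)) = 7071805894/7 + 8279*sqrt(247)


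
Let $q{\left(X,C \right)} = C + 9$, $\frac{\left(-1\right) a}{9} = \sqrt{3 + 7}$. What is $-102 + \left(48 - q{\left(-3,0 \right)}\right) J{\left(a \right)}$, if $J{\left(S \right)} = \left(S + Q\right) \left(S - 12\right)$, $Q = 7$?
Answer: $28212 + 1755 \sqrt{10} \approx 33762.0$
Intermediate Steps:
$a = - 9 \sqrt{10}$ ($a = - 9 \sqrt{3 + 7} = - 9 \sqrt{10} \approx -28.461$)
$q{\left(X,C \right)} = 9 + C$
$J{\left(S \right)} = \left(-12 + S\right) \left(7 + S\right)$ ($J{\left(S \right)} = \left(S + 7\right) \left(S - 12\right) = \left(7 + S\right) \left(-12 + S\right) = \left(-12 + S\right) \left(7 + S\right)$)
$-102 + \left(48 - q{\left(-3,0 \right)}\right) J{\left(a \right)} = -102 + \left(48 - \left(9 + 0\right)\right) \left(-84 + \left(- 9 \sqrt{10}\right)^{2} - 5 \left(- 9 \sqrt{10}\right)\right) = -102 + \left(48 - 9\right) \left(-84 + 810 + 45 \sqrt{10}\right) = -102 + \left(48 - 9\right) \left(726 + 45 \sqrt{10}\right) = -102 + 39 \left(726 + 45 \sqrt{10}\right) = -102 + \left(28314 + 1755 \sqrt{10}\right) = 28212 + 1755 \sqrt{10}$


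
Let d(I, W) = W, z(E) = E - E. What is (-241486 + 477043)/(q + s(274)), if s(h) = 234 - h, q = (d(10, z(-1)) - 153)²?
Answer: 235557/23369 ≈ 10.080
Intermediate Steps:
z(E) = 0
q = 23409 (q = (0 - 153)² = (-153)² = 23409)
(-241486 + 477043)/(q + s(274)) = (-241486 + 477043)/(23409 + (234 - 1*274)) = 235557/(23409 + (234 - 274)) = 235557/(23409 - 40) = 235557/23369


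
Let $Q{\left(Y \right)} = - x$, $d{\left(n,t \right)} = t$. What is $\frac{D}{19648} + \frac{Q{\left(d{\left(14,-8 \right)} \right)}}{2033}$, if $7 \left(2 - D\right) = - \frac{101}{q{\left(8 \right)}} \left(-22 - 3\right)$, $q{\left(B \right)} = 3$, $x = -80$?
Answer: $\frac{27960701}{838832064} \approx 0.033333$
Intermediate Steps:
$D = - \frac{2483}{21}$ ($D = 2 - \frac{- \frac{101}{3} \left(-22 - 3\right)}{7} = 2 - \frac{\left(-101\right) \frac{1}{3} \left(-25\right)}{7} = 2 - \frac{\left(- \frac{101}{3}\right) \left(-25\right)}{7} = 2 - \frac{2525}{21} = - \frac{2483}{21} \approx -118.24$)
$Q{\left(Y \right)} = 80$ ($Q{\left(Y \right)} = \left(-1\right) \left(-80\right) = 80$)
$\frac{D}{19648} + \frac{Q{\left(d{\left(14,-8 \right)} \right)}}{2033} = - \frac{2483}{21 \cdot 19648} + \frac{80}{2033} = \left(- \frac{2483}{21}\right) \frac{1}{19648} + 80 \cdot \frac{1}{2033} = - \frac{2483}{412608} + \frac{80}{2033} = \frac{27960701}{838832064}$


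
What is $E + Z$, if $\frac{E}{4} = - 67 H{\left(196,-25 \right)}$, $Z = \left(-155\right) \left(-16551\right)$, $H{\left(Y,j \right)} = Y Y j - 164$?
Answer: $259996557$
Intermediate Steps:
$H{\left(Y,j \right)} = -164 + j Y^{2}$ ($H{\left(Y,j \right)} = Y^{2} j - 164 = j Y^{2} - 164 = -164 + j Y^{2}$)
$Z = 2565405$
$E = 257431152$ ($E = 4 \left(- 67 \left(-164 - 25 \cdot 196^{2}\right)\right) = 4 \left(- 67 \left(-164 - 960400\right)\right) = 4 \left(\left(-67\right) \left(-960564\right)\right) = 4 \cdot 64357788 = 257431152$)
$E + Z = 257431152 + 2565405 = 259996557$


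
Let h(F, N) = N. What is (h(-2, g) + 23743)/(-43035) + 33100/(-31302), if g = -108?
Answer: -72142709/44902719 ≈ -1.6066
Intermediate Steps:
(h(-2, g) + 23743)/(-43035) + 33100/(-31302) = (-108 + 23743)/(-43035) + 33100/(-31302) = 23635*(-1/43035) + 33100*(-1/31302) = -4727/8607 - 16550/15651 = -72142709/44902719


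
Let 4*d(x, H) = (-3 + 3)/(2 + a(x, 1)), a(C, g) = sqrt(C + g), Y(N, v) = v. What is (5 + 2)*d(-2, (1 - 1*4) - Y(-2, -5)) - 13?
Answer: -13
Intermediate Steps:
d(x, H) = 0 (d(x, H) = ((-3 + 3)/(2 + sqrt(x + 1)))/4 = (0/(2 + sqrt(1 + x)))/4 = (1/4)*0 = 0)
(5 + 2)*d(-2, (1 - 1*4) - Y(-2, -5)) - 13 = (5 + 2)*0 - 13 = 7*0 - 13 = 0 - 13 = -13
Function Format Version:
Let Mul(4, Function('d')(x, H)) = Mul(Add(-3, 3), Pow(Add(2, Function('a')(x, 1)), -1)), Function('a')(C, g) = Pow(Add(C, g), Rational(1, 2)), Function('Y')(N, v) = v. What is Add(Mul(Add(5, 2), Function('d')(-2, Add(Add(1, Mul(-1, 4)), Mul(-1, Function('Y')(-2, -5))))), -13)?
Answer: -13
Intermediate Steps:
Function('d')(x, H) = 0 (Function('d')(x, H) = Mul(Rational(1, 4), Mul(Add(-3, 3), Pow(Add(2, Pow(Add(x, 1), Rational(1, 2))), -1))) = Mul(Rational(1, 4), Mul(0, Pow(Add(2, Pow(Add(1, x), Rational(1, 2))), -1))) = Mul(Rational(1, 4), 0) = 0)
Add(Mul(Add(5, 2), Function('d')(-2, Add(Add(1, Mul(-1, 4)), Mul(-1, Function('Y')(-2, -5))))), -13) = Add(Mul(Add(5, 2), 0), -13) = Add(Mul(7, 0), -13) = Add(0, -13) = -13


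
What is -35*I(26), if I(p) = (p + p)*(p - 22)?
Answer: -7280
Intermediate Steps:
I(p) = 2*p*(-22 + p) (I(p) = (2*p)*(-22 + p) = 2*p*(-22 + p))
-35*I(26) = -70*26*(-22 + 26) = -70*26*4 = -35*208 = -7280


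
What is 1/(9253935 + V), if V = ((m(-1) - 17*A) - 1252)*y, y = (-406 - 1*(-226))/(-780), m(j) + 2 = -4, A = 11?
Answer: 13/120296820 ≈ 1.0807e-7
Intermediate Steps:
m(j) = -6 (m(j) = -2 - 4 = -6)
y = 3/13 (y = (-406 + 226)*(-1/780) = -180*(-1/780) = 3/13 ≈ 0.23077)
V = -4335/13 (V = ((-6 - 17*11) - 1252)*(3/13) = ((-6 - 187) - 1252)*(3/13) = (-193 - 1252)*(3/13) = -1445*3/13 = -4335/13 ≈ -333.46)
1/(9253935 + V) = 1/(9253935 - 4335/13) = 1/(120296820/13) = 13/120296820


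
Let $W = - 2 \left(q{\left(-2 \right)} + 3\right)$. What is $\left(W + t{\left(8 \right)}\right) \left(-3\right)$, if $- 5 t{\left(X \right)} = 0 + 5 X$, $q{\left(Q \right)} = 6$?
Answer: $78$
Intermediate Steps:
$t{\left(X \right)} = - X$ ($t{\left(X \right)} = - \frac{0 + 5 X}{5} = - \frac{5 X}{5} = - X$)
$W = -18$ ($W = - 2 \left(6 + 3\right) = \left(-2\right) 9 = -18$)
$\left(W + t{\left(8 \right)}\right) \left(-3\right) = \left(-18 - 8\right) \left(-3\right) = \left(-26\right) \left(-3\right) = 78$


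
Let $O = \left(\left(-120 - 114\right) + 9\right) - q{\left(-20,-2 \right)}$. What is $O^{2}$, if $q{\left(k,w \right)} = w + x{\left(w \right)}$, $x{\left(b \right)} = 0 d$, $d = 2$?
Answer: $49729$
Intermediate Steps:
$x{\left(b \right)} = 0$ ($x{\left(b \right)} = 0 \cdot 2 = 0$)
$q{\left(k,w \right)} = w$ ($q{\left(k,w \right)} = w + 0 = w$)
$O = -223$ ($O = \left(\left(-120 - 114\right) + 9\right) - -2 = \left(\left(-120 - 114\right) + 9\right) + 2 = \left(-234 + 9\right) + 2 = -225 + 2 = -223$)
$O^{2} = \left(-223\right)^{2} = 49729$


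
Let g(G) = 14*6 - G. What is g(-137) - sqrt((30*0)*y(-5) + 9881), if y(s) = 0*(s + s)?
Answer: 221 - sqrt(9881) ≈ 121.60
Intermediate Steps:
y(s) = 0 (y(s) = 0*(2*s) = 0)
g(G) = 84 - G
g(-137) - sqrt((30*0)*y(-5) + 9881) = (84 - 1*(-137)) - sqrt((30*0)*0 + 9881) = (84 + 137) - sqrt(0*0 + 9881) = 221 - sqrt(0 + 9881) = 221 - sqrt(9881)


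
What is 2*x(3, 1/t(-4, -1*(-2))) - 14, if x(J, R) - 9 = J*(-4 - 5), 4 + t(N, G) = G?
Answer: -50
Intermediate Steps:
t(N, G) = -4 + G
x(J, R) = 9 - 9*J (x(J, R) = 9 + J*(-4 - 5) = 9 + J*(-9) = 9 - 9*J)
2*x(3, 1/t(-4, -1*(-2))) - 14 = 2*(9 - 9*3) - 14 = 2*(9 - 27) - 14 = 2*(-18) - 14 = -36 - 14 = -50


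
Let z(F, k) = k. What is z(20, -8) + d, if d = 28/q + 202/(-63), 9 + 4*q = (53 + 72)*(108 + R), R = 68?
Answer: -15518590/1385433 ≈ -11.201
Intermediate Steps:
q = 21991/4 (q = -9/4 + ((53 + 72)*(108 + 68))/4 = -9/4 + (125*176)/4 = -9/4 + (¼)*22000 = -9/4 + 5500 = 21991/4 ≈ 5497.8)
d = -4435126/1385433 (d = 28/(21991/4) + 202/(-63) = 28*(4/21991) + 202*(-1/63) = 112/21991 - 202/63 = -4435126/1385433 ≈ -3.2013)
z(20, -8) + d = -8 - 4435126/1385433 = -15518590/1385433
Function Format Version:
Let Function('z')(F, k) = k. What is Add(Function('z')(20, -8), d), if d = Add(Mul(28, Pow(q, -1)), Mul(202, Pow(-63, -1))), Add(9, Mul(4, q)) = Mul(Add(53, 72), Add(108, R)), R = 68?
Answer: Rational(-15518590, 1385433) ≈ -11.201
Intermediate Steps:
q = Rational(21991, 4) (q = Add(Rational(-9, 4), Mul(Rational(1, 4), Mul(Add(53, 72), Add(108, 68)))) = Add(Rational(-9, 4), Mul(Rational(1, 4), Mul(125, 176))) = Add(Rational(-9, 4), Mul(Rational(1, 4), 22000)) = Add(Rational(-9, 4), 5500) = Rational(21991, 4) ≈ 5497.8)
d = Rational(-4435126, 1385433) (d = Add(Mul(28, Pow(Rational(21991, 4), -1)), Mul(202, Pow(-63, -1))) = Add(Mul(28, Rational(4, 21991)), Mul(202, Rational(-1, 63))) = Add(Rational(112, 21991), Rational(-202, 63)) = Rational(-4435126, 1385433) ≈ -3.2013)
Add(Function('z')(20, -8), d) = Add(-8, Rational(-4435126, 1385433)) = Rational(-15518590, 1385433)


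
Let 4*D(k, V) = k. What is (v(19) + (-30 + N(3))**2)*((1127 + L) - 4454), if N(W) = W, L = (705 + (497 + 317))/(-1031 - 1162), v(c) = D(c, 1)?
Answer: -10709272025/4386 ≈ -2.4417e+6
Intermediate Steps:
D(k, V) = k/4
v(c) = c/4
L = -1519/2193 (L = (705 + 814)/(-2193) = 1519*(-1/2193) = -1519/2193 ≈ -0.69266)
(v(19) + (-30 + N(3))**2)*((1127 + L) - 4454) = ((1/4)*19 + (-30 + 3)**2)*((1127 - 1519/2193) - 4454) = (19/4 + (-27)**2)*(2469992/2193 - 4454) = (19/4 + 729)*(-7297630/2193) = (2935/4)*(-7297630/2193) = -10709272025/4386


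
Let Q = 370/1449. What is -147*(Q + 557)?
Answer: -5652241/69 ≈ -81917.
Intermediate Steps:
Q = 370/1449 (Q = 370*(1/1449) = 370/1449 ≈ 0.25535)
-147*(Q + 557) = -147*(370/1449 + 557) = -147*807463/1449 = -5652241/69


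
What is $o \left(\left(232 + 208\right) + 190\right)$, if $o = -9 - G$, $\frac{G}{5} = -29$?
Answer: $85680$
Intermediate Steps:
$G = -145$ ($G = 5 \left(-29\right) = -145$)
$o = 136$ ($o = -9 - -145 = -9 + 145 = 136$)
$o \left(\left(232 + 208\right) + 190\right) = 136 \left(\left(232 + 208\right) + 190\right) = 136 \left(440 + 190\right) = 136 \cdot 630 = 85680$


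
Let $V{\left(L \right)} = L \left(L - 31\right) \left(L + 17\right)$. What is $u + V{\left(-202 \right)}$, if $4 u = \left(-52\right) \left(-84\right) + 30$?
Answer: $- \frac{17412221}{2} \approx -8.7061 \cdot 10^{6}$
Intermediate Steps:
$V{\left(L \right)} = L \left(-31 + L\right) \left(17 + L\right)$
$u = \frac{2199}{2}$ ($u = \frac{\left(-52\right) \left(-84\right) + 30}{4} = \frac{4368 + 30}{4} = \frac{1}{4} \cdot 4398 = \frac{2199}{2} \approx 1099.5$)
$u + V{\left(-202 \right)} = \frac{2199}{2} - 202 \left(-527 + \left(-202\right)^{2} - -2828\right) = \frac{2199}{2} - 202 \left(-527 + 40804 + 2828\right) = \frac{2199}{2} - 8707210 = - \frac{17412221}{2}$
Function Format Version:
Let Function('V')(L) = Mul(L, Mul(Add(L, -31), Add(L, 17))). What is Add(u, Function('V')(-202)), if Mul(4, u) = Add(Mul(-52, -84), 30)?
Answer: Rational(-17412221, 2) ≈ -8.7061e+6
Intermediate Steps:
Function('V')(L) = Mul(L, Add(-31, L), Add(17, L)) (Function('V')(L) = Mul(L, Mul(Add(-31, L), Add(17, L))) = Mul(L, Add(-31, L), Add(17, L)))
u = Rational(2199, 2) (u = Mul(Rational(1, 4), Add(Mul(-52, -84), 30)) = Mul(Rational(1, 4), Add(4368, 30)) = Mul(Rational(1, 4), 4398) = Rational(2199, 2) ≈ 1099.5)
Add(u, Function('V')(-202)) = Add(Rational(2199, 2), Mul(-202, Add(-527, Pow(-202, 2), Mul(-14, -202)))) = Add(Rational(2199, 2), Mul(-202, Add(-527, 40804, 2828))) = Add(Rational(2199, 2), Mul(-202, 43105)) = Add(Rational(2199, 2), -8707210) = Rational(-17412221, 2)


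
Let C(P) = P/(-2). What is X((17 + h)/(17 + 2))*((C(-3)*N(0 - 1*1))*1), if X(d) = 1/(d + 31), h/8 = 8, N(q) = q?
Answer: -57/1340 ≈ -0.042537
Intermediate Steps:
h = 64 (h = 8*8 = 64)
C(P) = -P/2 (C(P) = P*(-1/2) = -P/2)
X(d) = 1/(31 + d)
X((17 + h)/(17 + 2))*((C(-3)*N(0 - 1*1))*1) = (((-1/2*(-3))*(0 - 1*1))*1)/(31 + (17 + 64)/(17 + 2)) = ((3*(0 - 1)/2)*1)/(31 + 81/19) = (((3/2)*(-1))*1)/(31 + 81*(1/19)) = (-3/2*1)/(31 + 81/19) = -3/2/(670/19) = (19/670)*(-3/2) = -57/1340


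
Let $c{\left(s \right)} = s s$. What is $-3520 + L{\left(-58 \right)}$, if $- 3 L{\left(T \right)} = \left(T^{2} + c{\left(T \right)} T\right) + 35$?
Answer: $\frac{181153}{3} \approx 60384.0$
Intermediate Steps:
$c{\left(s \right)} = s^{2}$
$L{\left(T \right)} = - \frac{35}{3} - \frac{T^{2}}{3} - \frac{T^{3}}{3}$ ($L{\left(T \right)} = - \frac{\left(T^{2} + T^{2} T\right) + 35}{3} = - \frac{\left(T^{2} + T^{3}\right) + 35}{3} = - \frac{35 + T^{2} + T^{3}}{3} = - \frac{35}{3} - \frac{T^{2}}{3} - \frac{T^{3}}{3}$)
$-3520 + L{\left(-58 \right)} = -3520 - \left(\frac{35}{3} - \frac{195112}{3} + \frac{3364}{3}\right) = -3520 - - \frac{191713}{3} = -3520 + \frac{191713}{3} = \frac{181153}{3}$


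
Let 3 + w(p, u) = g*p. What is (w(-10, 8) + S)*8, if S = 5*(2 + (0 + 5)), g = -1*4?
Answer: 576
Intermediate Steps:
g = -4
S = 35 (S = 5*(2 + 5) = 5*7 = 35)
w(p, u) = -3 - 4*p
(w(-10, 8) + S)*8 = ((-3 - 4*(-10)) + 35)*8 = ((-3 + 40) + 35)*8 = (37 + 35)*8 = 72*8 = 576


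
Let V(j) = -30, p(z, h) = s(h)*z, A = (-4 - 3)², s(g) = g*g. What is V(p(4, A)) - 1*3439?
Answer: -3469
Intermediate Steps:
s(g) = g²
A = 49 (A = (-7)² = 49)
p(z, h) = z*h² (p(z, h) = h²*z = z*h²)
V(p(4, A)) - 1*3439 = -30 - 1*3439 = -30 - 3439 = -3469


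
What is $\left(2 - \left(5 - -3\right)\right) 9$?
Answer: $-54$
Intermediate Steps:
$\left(2 - \left(5 - -3\right)\right) 9 = \left(2 - 8\right) 9 = \left(-6\right) 9 = -54$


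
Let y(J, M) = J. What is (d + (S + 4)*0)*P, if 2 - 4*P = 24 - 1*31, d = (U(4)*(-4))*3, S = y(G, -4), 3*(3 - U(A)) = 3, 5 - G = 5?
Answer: -54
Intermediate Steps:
G = 0 (G = 5 - 1*5 = 5 - 5 = 0)
U(A) = 2 (U(A) = 3 - ⅓*3 = 3 - 1 = 2)
S = 0
d = -24 (d = (2*(-4))*3 = -8*3 = -24)
P = 9/4 (P = ½ - (24 - 1*31)/4 = ½ - (24 - 31)/4 = ½ - ¼*(-7) = ½ + 7/4 = 9/4 ≈ 2.2500)
(d + (S + 4)*0)*P = (-24 + (0 + 4)*0)*(9/4) = (-24 + 4*0)*(9/4) = (-24 + 0)*(9/4) = -24*9/4 = -54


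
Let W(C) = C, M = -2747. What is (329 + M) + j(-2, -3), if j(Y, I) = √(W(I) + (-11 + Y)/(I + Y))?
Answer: -2418 + I*√10/5 ≈ -2418.0 + 0.63246*I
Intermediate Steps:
j(Y, I) = √(I + (-11 + Y)/(I + Y))
(329 + M) + j(-2, -3) = (329 - 2747) + √((-11 - 2 - 3*(-3 - 2))/(-3 - 2)) = -2418 + √((-11 - 2 - 3*(-5))/(-5)) = -2418 + √(-(-11 - 2 + 15)/5) = -2418 + √(-⅕*2) = -2418 + √(-⅖) = -2418 + I*√10/5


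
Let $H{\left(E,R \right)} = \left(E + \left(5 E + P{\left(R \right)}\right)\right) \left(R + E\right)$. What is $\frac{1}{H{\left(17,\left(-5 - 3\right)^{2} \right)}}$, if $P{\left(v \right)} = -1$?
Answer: $\frac{1}{8181} \approx 0.00012223$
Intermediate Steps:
$H{\left(E,R \right)} = \left(-1 + 6 E\right) \left(E + R\right)$ ($H{\left(E,R \right)} = \left(E + \left(5 E - 1\right)\right) \left(R + E\right) = \left(E + \left(-1 + 5 E\right)\right) \left(E + R\right) = \left(-1 + 6 E\right) \left(E + R\right)$)
$\frac{1}{H{\left(17,\left(-5 - 3\right)^{2} \right)}} = \frac{1}{\left(-1\right) 17 - \left(-5 - 3\right)^{2} + 6 \cdot 17^{2} + 6 \cdot 17 \left(-5 - 3\right)^{2}} = \frac{1}{-17 - \left(-8\right)^{2} + 6 \cdot 289 + 6 \cdot 17 \left(-8\right)^{2}} = \frac{1}{-17 - 64 + 1734 + 6 \cdot 17 \cdot 64} = \frac{1}{-17 - 64 + 1734 + 6528} = \frac{1}{8181}$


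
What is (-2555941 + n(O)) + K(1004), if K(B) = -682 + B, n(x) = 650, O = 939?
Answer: -2554969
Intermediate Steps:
(-2555941 + n(O)) + K(1004) = (-2555941 + 650) + (-682 + 1004) = -2555291 + 322 = -2554969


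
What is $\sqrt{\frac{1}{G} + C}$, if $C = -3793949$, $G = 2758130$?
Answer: $\frac{3 i \sqrt{3206848501144433330}}{2758130} \approx 1947.8 i$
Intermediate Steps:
$\sqrt{\frac{1}{G} + C} = \sqrt{\frac{1}{2758130} - 3793949} = \sqrt{- \frac{10464204555369}{2758130}} = \frac{3 i \sqrt{3206848501144433330}}{2758130}$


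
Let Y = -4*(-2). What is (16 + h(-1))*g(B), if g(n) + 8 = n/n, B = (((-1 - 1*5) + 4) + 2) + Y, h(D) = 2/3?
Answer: -350/3 ≈ -116.67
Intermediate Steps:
h(D) = ⅔ (h(D) = 2*(⅓) = ⅔)
Y = 8
B = 8 (B = (((-1 - 1*5) + 4) + 2) + 8 = (((-1 - 5) + 4) + 2) + 8 = ((-6 + 4) + 2) + 8 = (-2 + 2) + 8 = 0 + 8 = 8)
g(n) = -7 (g(n) = -8 + n/n = -8 + 1 = -7)
(16 + h(-1))*g(B) = (16 + ⅔)*(-7) = (50/3)*(-7) = -350/3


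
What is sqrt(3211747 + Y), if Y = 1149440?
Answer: sqrt(4361187) ≈ 2088.3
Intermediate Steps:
sqrt(3211747 + Y) = sqrt(3211747 + 1149440) = sqrt(4361187)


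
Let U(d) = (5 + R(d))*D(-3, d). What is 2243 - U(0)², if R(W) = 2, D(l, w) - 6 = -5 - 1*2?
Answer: 2194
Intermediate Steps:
D(l, w) = -1 (D(l, w) = 6 + (-5 - 1*2) = 6 + (-5 - 2) = 6 - 7 = -1)
U(d) = -7 (U(d) = (5 + 2)*(-1) = 7*(-1) = -7)
2243 - U(0)² = 2243 - 1*(-7)² = 2243 - 1*49 = 2243 - 49 = 2194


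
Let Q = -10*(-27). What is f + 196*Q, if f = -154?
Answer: 52766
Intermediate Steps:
Q = 270
f + 196*Q = -154 + 196*270 = -154 + 52920 = 52766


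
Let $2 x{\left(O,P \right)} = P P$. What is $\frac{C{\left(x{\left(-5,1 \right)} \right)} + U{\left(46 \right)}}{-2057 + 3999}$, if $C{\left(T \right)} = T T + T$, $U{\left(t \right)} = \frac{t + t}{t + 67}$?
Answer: $\frac{707}{877784} \approx 0.00080544$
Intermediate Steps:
$x{\left(O,P \right)} = \frac{P^{2}}{2}$ ($x{\left(O,P \right)} = \frac{P P}{2} = \frac{P^{2}}{2}$)
$U{\left(t \right)} = \frac{2 t}{67 + t}$
$C{\left(T \right)} = T + T^{2}$ ($C{\left(T \right)} = T^{2} + T = T + T^{2}$)
$\frac{C{\left(x{\left(-5,1 \right)} \right)} + U{\left(46 \right)}}{-2057 + 3999} = \frac{\frac{1^{2}}{2} \left(1 + \frac{1^{2}}{2}\right) + 2 \cdot 46 \frac{1}{67 + 46}}{-2057 + 3999} = \frac{\frac{1}{2} \cdot 1 \left(1 + \frac{1}{2} \cdot 1\right) + 2 \cdot 46 \cdot \frac{1}{113}}{1942} = \left(\frac{1 + \frac{1}{2}}{2} + 2 \cdot 46 \cdot \frac{1}{113}\right) \frac{1}{1942} = \left(\frac{1}{2} \cdot \frac{3}{2} + \frac{92}{113}\right) \frac{1}{1942} = \left(\frac{3}{4} + \frac{92}{113}\right) \frac{1}{1942} = \frac{707}{452} \cdot \frac{1}{1942} = \frac{707}{877784}$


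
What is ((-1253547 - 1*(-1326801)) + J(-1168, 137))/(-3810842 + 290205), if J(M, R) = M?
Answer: -72086/3520637 ≈ -0.020475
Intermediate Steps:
((-1253547 - 1*(-1326801)) + J(-1168, 137))/(-3810842 + 290205) = ((-1253547 - 1*(-1326801)) - 1168)/(-3810842 + 290205) = ((-1253547 + 1326801) - 1168)/(-3520637) = (73254 - 1168)*(-1/3520637) = 72086*(-1/3520637) = -72086/3520637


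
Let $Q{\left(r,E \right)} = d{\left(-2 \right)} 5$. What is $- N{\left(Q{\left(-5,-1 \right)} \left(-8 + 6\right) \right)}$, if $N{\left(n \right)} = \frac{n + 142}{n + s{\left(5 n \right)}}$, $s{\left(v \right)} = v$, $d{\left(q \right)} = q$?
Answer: $- \frac{27}{20} \approx -1.35$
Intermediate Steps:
$Q{\left(r,E \right)} = -10$ ($Q{\left(r,E \right)} = \left(-2\right) 5 = -10$)
$N{\left(n \right)} = \frac{142 + n}{6 n}$ ($N{\left(n \right)} = \frac{n + 142}{n + 5 n} = \frac{142 + n}{6 n}$)
$- N{\left(Q{\left(-5,-1 \right)} \left(-8 + 6\right) \right)} = - \frac{142 - 10 \left(-8 + 6\right)}{6 \left(- 10 \left(-8 + 6\right)\right)} = - \frac{142 - -20}{6 \left(\left(-10\right) \left(-2\right)\right)} = - \frac{142 + 20}{6 \cdot 20} = - \frac{162}{6 \cdot 20} = \left(-1\right) \frac{27}{20} = - \frac{27}{20}$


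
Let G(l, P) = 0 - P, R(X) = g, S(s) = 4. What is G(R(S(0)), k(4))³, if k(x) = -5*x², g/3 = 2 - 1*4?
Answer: 512000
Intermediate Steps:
g = -6 (g = 3*(2 - 1*4) = 3*(2 - 4) = 3*(-2) = -6)
R(X) = -6
G(l, P) = -P
G(R(S(0)), k(4))³ = (-(-5)*4²)³ = (-(-5)*16)³ = (-1*(-80))³ = 80³ = 512000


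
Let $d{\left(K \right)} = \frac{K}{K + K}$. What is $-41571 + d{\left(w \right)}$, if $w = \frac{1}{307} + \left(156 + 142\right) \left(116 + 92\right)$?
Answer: $- \frac{83141}{2} \approx -41571.0$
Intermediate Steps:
$w = \frac{19029089}{307}$ ($w = \frac{1}{307} + 298 \cdot 208 = \frac{1}{307} + 61984 = \frac{19029089}{307} \approx 61984.0$)
$d{\left(K \right)} = \frac{1}{2}$ ($d{\left(K \right)} = \frac{K}{2 K} = K \frac{1}{2 K} = \frac{1}{2}$)
$-41571 + d{\left(w \right)} = -41571 + \frac{1}{2} = - \frac{83141}{2}$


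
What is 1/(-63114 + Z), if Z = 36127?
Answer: -1/26987 ≈ -3.7055e-5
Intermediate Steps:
1/(-63114 + Z) = 1/(-63114 + 36127) = 1/(-26987) = -1/26987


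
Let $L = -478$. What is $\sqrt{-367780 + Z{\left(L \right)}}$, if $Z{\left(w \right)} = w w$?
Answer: $4 i \sqrt{8706} \approx 373.22 i$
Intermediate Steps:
$Z{\left(w \right)} = w^{2}$
$\sqrt{-367780 + Z{\left(L \right)}} = \sqrt{-367780 + \left(-478\right)^{2}} = \sqrt{-367780 + 228484} = \sqrt{-139296} = 4 i \sqrt{8706}$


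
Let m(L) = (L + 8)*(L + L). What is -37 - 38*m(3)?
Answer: -2545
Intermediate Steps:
m(L) = 2*L*(8 + L) (m(L) = (8 + L)*(2*L) = 2*L*(8 + L))
-37 - 38*m(3) = -37 - 76*3*(8 + 3) = -37 - 76*3*11 = -37 - 38*66 = -37 - 2508 = -2545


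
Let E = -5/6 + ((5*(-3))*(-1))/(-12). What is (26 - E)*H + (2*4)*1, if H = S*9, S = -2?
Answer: -995/2 ≈ -497.50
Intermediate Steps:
H = -18 (H = -2*9 = -18)
E = -25/12 (E = -5*⅙ - 15*(-1)*(-1/12) = -⅚ + 15*(-1/12) = -⅚ - 5/4 = -25/12 ≈ -2.0833)
(26 - E)*H + (2*4)*1 = (26 - 1*(-25/12))*(-18) + (2*4)*1 = (26 + 25/12)*(-18) + 8*1 = (337/12)*(-18) + 8 = -1011/2 + 8 = -995/2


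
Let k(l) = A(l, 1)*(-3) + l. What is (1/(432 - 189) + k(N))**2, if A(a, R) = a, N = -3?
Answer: 2128681/59049 ≈ 36.049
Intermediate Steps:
k(l) = -2*l (k(l) = l*(-3) + l = -3*l + l = -2*l)
(1/(432 - 189) + k(N))**2 = (1/(432 - 189) - 2*(-3))**2 = (1/243 + 6)**2 = (1459/243)**2 = 2128681/59049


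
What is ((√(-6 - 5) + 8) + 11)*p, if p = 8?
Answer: 152 + 8*I*√11 ≈ 152.0 + 26.533*I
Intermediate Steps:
((√(-6 - 5) + 8) + 11)*p = ((√(-6 - 5) + 8) + 11)*8 = ((√(-11) + 8) + 11)*8 = ((I*√11 + 8) + 11)*8 = ((8 + I*√11) + 11)*8 = (19 + I*√11)*8 = 152 + 8*I*√11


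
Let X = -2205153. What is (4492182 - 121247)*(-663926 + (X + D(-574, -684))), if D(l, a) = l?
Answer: -12543066735555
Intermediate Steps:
(4492182 - 121247)*(-663926 + (X + D(-574, -684))) = (4492182 - 121247)*(-663926 + (-2205153 - 574)) = 4370935*(-663926 - 2205727) = 4370935*(-2869653) = -12543066735555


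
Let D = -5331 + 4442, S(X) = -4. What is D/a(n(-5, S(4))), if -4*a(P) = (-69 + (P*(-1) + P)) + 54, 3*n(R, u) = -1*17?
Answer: -3556/15 ≈ -237.07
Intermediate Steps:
D = -889
n(R, u) = -17/3 (n(R, u) = (-1*17)/3 = (⅓)*(-17) = -17/3)
a(P) = 15/4 (a(P) = -((-69 + (P*(-1) + P)) + 54)/4 = -((-69 + (-P + P)) + 54)/4 = -((-69 + 0) + 54)/4 = -(-69 + 54)/4 = -¼*(-15) = 15/4)
D/a(n(-5, S(4))) = -889/15/4 = -889*4/15 = -3556/15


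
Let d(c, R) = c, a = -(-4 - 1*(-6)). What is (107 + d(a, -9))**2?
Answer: 11025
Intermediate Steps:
a = -2 (a = -(-4 + 6) = -1*2 = -2)
(107 + d(a, -9))**2 = (107 - 2)**2 = 105**2 = 11025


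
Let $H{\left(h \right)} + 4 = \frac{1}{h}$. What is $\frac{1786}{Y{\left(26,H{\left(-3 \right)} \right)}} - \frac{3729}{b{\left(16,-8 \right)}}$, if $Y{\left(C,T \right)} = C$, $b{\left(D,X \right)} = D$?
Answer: $- \frac{34189}{208} \approx -164.37$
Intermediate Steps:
$H{\left(h \right)} = -4 + \frac{1}{h}$
$\frac{1786}{Y{\left(26,H{\left(-3 \right)} \right)}} - \frac{3729}{b{\left(16,-8 \right)}} = \frac{1786}{26} - \frac{3729}{16} = 1786 \cdot \frac{1}{26} - \frac{3729}{16} = \frac{893}{13} - \frac{3729}{16} = - \frac{34189}{208}$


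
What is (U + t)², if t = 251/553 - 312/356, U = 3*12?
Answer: 3066060534289/2422313089 ≈ 1265.8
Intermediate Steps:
U = 36
t = -20795/49217 (t = 251*(1/553) - 312*1/356 = 251/553 - 78/89 = -20795/49217 ≈ -0.42252)
(U + t)² = (36 - 20795/49217)² = (1751017/49217)² = 3066060534289/2422313089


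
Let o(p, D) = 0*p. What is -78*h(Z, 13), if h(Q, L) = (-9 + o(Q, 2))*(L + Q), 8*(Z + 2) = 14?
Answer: 17901/2 ≈ 8950.5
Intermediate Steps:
Z = -1/4 (Z = -2 + (1/8)*14 = -2 + 7/4 = -1/4 ≈ -0.25000)
o(p, D) = 0
h(Q, L) = -9*L - 9*Q (h(Q, L) = (-9 + 0)*(L + Q) = -9*(L + Q) = -9*L - 9*Q)
-78*h(Z, 13) = -78*(-9*13 - 9*(-1/4)) = -78*(-117 + 9/4) = -78*(-459/4) = 17901/2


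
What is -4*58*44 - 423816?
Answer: -434024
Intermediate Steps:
-4*58*44 - 423816 = -232*44 - 423816 = -10208 - 423816 = -434024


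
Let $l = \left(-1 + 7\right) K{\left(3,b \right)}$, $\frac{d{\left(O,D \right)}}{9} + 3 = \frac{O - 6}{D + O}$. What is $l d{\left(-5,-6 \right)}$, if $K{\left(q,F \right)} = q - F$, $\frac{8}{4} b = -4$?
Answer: $-540$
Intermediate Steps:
$b = -2$ ($b = \frac{1}{2} \left(-4\right) = -2$)
$d{\left(O,D \right)} = -27 + \frac{9 \left(-6 + O\right)}{D + O}$ ($d{\left(O,D \right)} = -27 + 9 \frac{O - 6}{D + O} = -27 + 9 \frac{-6 + O}{D + O} = -27 + \frac{9 \left(-6 + O\right)}{D + O}$)
$l = 30$ ($l = \left(-1 + 7\right) \left(3 - -2\right) = 6 \left(3 + 2\right) = 6 \cdot 5 = 30$)
$l d{\left(-5,-6 \right)} = 30 \frac{9 \left(-6 - -18 - -10\right)}{-6 - 5} = 30 \frac{9 \left(-6 + 18 + 10\right)}{-11} = 30 \cdot 9 \left(- \frac{1}{11}\right) 22 = 30 \left(-18\right) = -540$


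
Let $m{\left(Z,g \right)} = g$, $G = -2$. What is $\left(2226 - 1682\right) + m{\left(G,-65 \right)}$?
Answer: $479$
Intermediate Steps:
$\left(2226 - 1682\right) + m{\left(G,-65 \right)} = \left(2226 - 1682\right) - 65 = 544 - 65 = 479$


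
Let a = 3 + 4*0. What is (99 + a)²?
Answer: 10404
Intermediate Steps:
a = 3 (a = 3 + 0 = 3)
(99 + a)² = (99 + 3)² = 102² = 10404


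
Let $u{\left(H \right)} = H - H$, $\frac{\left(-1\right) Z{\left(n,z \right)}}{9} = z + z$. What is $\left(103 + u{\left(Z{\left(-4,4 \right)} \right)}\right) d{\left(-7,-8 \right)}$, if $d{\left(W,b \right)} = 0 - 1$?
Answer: $-103$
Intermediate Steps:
$Z{\left(n,z \right)} = - 18 z$ ($Z{\left(n,z \right)} = - 9 \left(z + z\right) = - 9 \cdot 2 z = - 18 z$)
$d{\left(W,b \right)} = -1$ ($d{\left(W,b \right)} = 0 - 1 = -1$)
$u{\left(H \right)} = 0$
$\left(103 + u{\left(Z{\left(-4,4 \right)} \right)}\right) d{\left(-7,-8 \right)} = \left(103 + 0\right) \left(-1\right) = 103 \left(-1\right) = -103$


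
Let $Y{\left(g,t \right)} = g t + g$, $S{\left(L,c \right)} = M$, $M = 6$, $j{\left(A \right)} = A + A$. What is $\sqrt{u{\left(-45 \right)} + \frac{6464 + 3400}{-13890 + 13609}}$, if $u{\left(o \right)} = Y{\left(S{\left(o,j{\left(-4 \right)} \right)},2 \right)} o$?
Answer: $\frac{3 i \sqrt{7414466}}{281} \approx 29.071 i$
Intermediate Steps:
$j{\left(A \right)} = 2 A$
$S{\left(L,c \right)} = 6$
$Y{\left(g,t \right)} = g + g t$
$u{\left(o \right)} = 18 o$ ($u{\left(o \right)} = 6 \left(1 + 2\right) o = 6 \cdot 3 o = 18 o$)
$\sqrt{u{\left(-45 \right)} + \frac{6464 + 3400}{-13890 + 13609}} = \sqrt{18 \left(-45\right) + \frac{6464 + 3400}{-13890 + 13609}} = \sqrt{-810 + \frac{9864}{-281}} = \sqrt{-810 + 9864 \left(- \frac{1}{281}\right)} = \sqrt{-810 - \frac{9864}{281}} = \sqrt{- \frac{237474}{281}} = \frac{3 i \sqrt{7414466}}{281}$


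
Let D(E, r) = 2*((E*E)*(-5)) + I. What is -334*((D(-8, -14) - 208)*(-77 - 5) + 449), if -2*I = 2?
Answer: -23402378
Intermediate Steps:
I = -1 (I = -½*2 = -1)
D(E, r) = -1 - 10*E² (D(E, r) = 2*((E*E)*(-5)) - 1 = 2*(E²*(-5)) - 1 = 2*(-5*E²) - 1 = -10*E² - 1 = -1 - 10*E²)
-334*((D(-8, -14) - 208)*(-77 - 5) + 449) = -334*(((-1 - 10*(-8)²) - 208)*(-77 - 5) + 449) = -334*(((-1 - 10*64) - 208)*(-82) + 449) = -334*(((-1 - 640) - 208)*(-82) + 449) = -334*((-641 - 208)*(-82) + 449) = -334*(-849*(-82) + 449) = -334*(69618 + 449) = -334*70067 = -23402378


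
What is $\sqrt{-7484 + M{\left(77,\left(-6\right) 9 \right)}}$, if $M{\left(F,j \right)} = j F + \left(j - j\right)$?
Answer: $i \sqrt{11642} \approx 107.9 i$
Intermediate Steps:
$M{\left(F,j \right)} = F j$ ($M{\left(F,j \right)} = F j + 0 = F j$)
$\sqrt{-7484 + M{\left(77,\left(-6\right) 9 \right)}} = \sqrt{-7484 + 77 \left(\left(-6\right) 9\right)} = \sqrt{-7484 + 77 \left(-54\right)} = \sqrt{-7484 - 4158} = \sqrt{-11642} = i \sqrt{11642}$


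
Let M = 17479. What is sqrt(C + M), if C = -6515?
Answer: 2*sqrt(2741) ≈ 104.71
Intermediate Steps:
sqrt(C + M) = sqrt(-6515 + 17479) = sqrt(10964) = 2*sqrt(2741)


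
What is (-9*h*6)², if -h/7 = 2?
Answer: 571536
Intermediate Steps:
h = -14 (h = -7*2 = -14)
(-9*h*6)² = (-9*(-14)*6)² = (126*6)² = 756² = 571536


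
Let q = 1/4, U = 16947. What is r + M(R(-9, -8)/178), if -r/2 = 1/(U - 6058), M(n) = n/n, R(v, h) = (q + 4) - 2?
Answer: 10887/10889 ≈ 0.99982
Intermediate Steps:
q = 1/4 ≈ 0.25000
R(v, h) = 9/4 (R(v, h) = (1/4 + 4) - 2 = 17/4 - 2 = 9/4)
M(n) = 1
r = -2/10889 (r = -2/(16947 - 6058) = -2/10889 ≈ -0.00018367)
r + M(R(-9, -8)/178) = -2/10889 + 1 = 10887/10889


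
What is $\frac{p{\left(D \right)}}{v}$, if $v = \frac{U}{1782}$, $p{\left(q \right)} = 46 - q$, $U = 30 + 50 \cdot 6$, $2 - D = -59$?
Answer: $-81$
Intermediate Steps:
$D = 61$ ($D = 2 - -59 = 2 + 59 = 61$)
$U = 330$ ($U = 30 + 300 = 330$)
$v = \frac{5}{27}$ ($v = \frac{330}{1782} = 330 \cdot \frac{1}{1782} = \frac{5}{27} \approx 0.18519$)
$\frac{p{\left(D \right)}}{v} = \frac{46 - 61}{\frac{5}{27}} = \left(46 - 61\right) \frac{27}{5} = \left(-15\right) \frac{27}{5} = -81$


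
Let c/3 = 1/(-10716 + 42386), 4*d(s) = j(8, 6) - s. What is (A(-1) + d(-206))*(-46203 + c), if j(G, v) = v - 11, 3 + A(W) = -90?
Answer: 250215580197/126680 ≈ 1.9752e+6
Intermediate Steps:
A(W) = -93 (A(W) = -3 - 90 = -93)
j(G, v) = -11 + v
d(s) = -5/4 - s/4 (d(s) = ((-11 + 6) - s)/4 = (-5 - s)/4 = -5/4 - s/4)
c = 3/31670 (c = 3/(-10716 + 42386) = 3/31670 ≈ 9.4727e-5)
(A(-1) + d(-206))*(-46203 + c) = (-93 + (-5/4 - ¼*(-206)))*(-46203 + 3/31670) = (-93 + (-5/4 + 103/2))*(-1463249007/31670) = (-93 + 201/4)*(-1463249007/31670) = -171/4*(-1463249007/31670) = 250215580197/126680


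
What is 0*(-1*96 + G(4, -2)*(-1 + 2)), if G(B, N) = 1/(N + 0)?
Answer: 0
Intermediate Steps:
G(B, N) = 1/N
0*(-1*96 + G(4, -2)*(-1 + 2)) = 0*(-1*96 + (-1 + 2)/(-2)) = 0*(-96 - 1/2*1) = 0*(-96 - 1/2) = 0*(-193/2) = 0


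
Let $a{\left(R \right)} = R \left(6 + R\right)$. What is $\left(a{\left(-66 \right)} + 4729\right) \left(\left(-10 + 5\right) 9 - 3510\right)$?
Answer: $-30889395$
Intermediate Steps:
$\left(a{\left(-66 \right)} + 4729\right) \left(\left(-10 + 5\right) 9 - 3510\right) = \left(- 66 \left(6 - 66\right) + 4729\right) \left(\left(-10 + 5\right) 9 - 3510\right) = \left(\left(-66\right) \left(-60\right) + 4729\right) \left(\left(-5\right) 9 - 3510\right) = \left(3960 + 4729\right) \left(-45 - 3510\right) = 8689 \left(-3555\right) = -30889395$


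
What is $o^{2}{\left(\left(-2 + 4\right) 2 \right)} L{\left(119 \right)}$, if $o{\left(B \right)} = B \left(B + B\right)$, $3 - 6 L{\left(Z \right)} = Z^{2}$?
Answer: $- \frac{7248896}{3} \approx -2.4163 \cdot 10^{6}$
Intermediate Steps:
$L{\left(Z \right)} = \frac{1}{2} - \frac{Z^{2}}{6}$
$o{\left(B \right)} = 2 B^{2}$ ($o{\left(B \right)} = B 2 B = 2 B^{2}$)
$o^{2}{\left(\left(-2 + 4\right) 2 \right)} L{\left(119 \right)} = \left(2 \left(\left(-2 + 4\right) 2\right)^{2}\right)^{2} \left(\frac{1}{2} - \frac{119^{2}}{6}\right) = \left(2 \left(2 \cdot 2\right)^{2}\right)^{2} \left(\frac{1}{2} - \frac{14161}{6}\right) = \left(2 \cdot 4^{2}\right)^{2} \left(\frac{1}{2} - \frac{14161}{6}\right) = \left(2 \cdot 16\right)^{2} \left(- \frac{7079}{3}\right) = 32^{2} \left(- \frac{7079}{3}\right) = 1024 \left(- \frac{7079}{3}\right) = - \frac{7248896}{3}$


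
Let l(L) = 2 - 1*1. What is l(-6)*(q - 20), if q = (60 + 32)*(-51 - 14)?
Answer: -6000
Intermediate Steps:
l(L) = 1 (l(L) = 2 - 1 = 1)
q = -5980 (q = 92*(-65) = -5980)
l(-6)*(q - 20) = 1*(-5980 - 20) = 1*(-6000) = -6000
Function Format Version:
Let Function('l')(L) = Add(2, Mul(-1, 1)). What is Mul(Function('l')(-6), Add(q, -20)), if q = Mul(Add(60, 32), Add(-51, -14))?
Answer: -6000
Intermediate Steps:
Function('l')(L) = 1 (Function('l')(L) = Add(2, -1) = 1)
q = -5980 (q = Mul(92, -65) = -5980)
Mul(Function('l')(-6), Add(q, -20)) = Mul(1, Add(-5980, -20)) = Mul(1, -6000) = -6000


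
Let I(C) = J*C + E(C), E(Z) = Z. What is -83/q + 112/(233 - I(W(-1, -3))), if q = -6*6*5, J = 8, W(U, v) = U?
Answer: 20123/21780 ≈ 0.92392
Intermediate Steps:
I(C) = 9*C (I(C) = 8*C + C = 9*C)
q = -180 (q = -36*5 = -180)
-83/q + 112/(233 - I(W(-1, -3))) = -83/(-180) + 112/(233 - 9*(-1)) = -83*(-1/180) + 112/(233 - 1*(-9)) = 83/180 + 112/(233 + 9) = 83/180 + 112/242 = 83/180 + 112*(1/242) = 83/180 + 56/121 = 20123/21780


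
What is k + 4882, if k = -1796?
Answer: 3086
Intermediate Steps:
k + 4882 = -1796 + 4882 = 3086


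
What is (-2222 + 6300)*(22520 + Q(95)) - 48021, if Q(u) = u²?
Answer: 128592489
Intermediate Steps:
(-2222 + 6300)*(22520 + Q(95)) - 48021 = (-2222 + 6300)*(22520 + 95²) - 48021 = 4078*(22520 + 9025) - 48021 = 4078*31545 - 48021 = 128640510 - 48021 = 128592489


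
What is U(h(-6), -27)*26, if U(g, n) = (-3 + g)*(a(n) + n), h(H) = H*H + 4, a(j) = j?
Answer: -51948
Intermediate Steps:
h(H) = 4 + H**2 (h(H) = H**2 + 4 = 4 + H**2)
U(g, n) = 2*n*(-3 + g) (U(g, n) = (-3 + g)*(n + n) = (-3 + g)*(2*n) = 2*n*(-3 + g))
U(h(-6), -27)*26 = (2*(-27)*(-3 + (4 + (-6)**2)))*26 = (2*(-27)*(-3 + (4 + 36)))*26 = (2*(-27)*(-3 + 40))*26 = (2*(-27)*37)*26 = -1998*26 = -51948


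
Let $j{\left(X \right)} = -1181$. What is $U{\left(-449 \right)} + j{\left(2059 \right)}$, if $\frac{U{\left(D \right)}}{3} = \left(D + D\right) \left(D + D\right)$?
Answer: $2418031$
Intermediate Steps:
$U{\left(D \right)} = 12 D^{2}$ ($U{\left(D \right)} = 3 \left(D + D\right) \left(D + D\right) = 3 \cdot 2 D 2 D = 3 \cdot 4 D^{2} = 12 D^{2}$)
$U{\left(-449 \right)} + j{\left(2059 \right)} = 12 \left(-449\right)^{2} - 1181 = 12 \cdot 201601 - 1181 = 2419212 - 1181 = 2418031$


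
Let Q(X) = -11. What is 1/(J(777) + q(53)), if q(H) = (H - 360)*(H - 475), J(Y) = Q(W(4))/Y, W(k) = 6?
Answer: 777/100663447 ≈ 7.7188e-6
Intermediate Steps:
J(Y) = -11/Y
q(H) = (-475 + H)*(-360 + H) (q(H) = (-360 + H)*(-475 + H) = (-475 + H)*(-360 + H))
1/(J(777) + q(53)) = 1/(-11/777 + (171000 + 53² - 835*53)) = 1/(-11*1/777 + (171000 + 2809 - 44255)) = 1/(-11/777 + 129554) = 1/(100663447/777) = 777/100663447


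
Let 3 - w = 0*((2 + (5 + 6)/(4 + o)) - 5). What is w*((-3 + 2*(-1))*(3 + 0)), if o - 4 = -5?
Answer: -45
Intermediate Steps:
o = -1 (o = 4 - 5 = -1)
w = 3 (w = 3 - 0*((2 + (5 + 6)/(4 - 1)) - 5) = 3 - 0*((2 + 11/3) - 5) = 3 - 0*(17/3 - 5) = 3 - 0*2/3 = 3 - 1*0 = 3 + 0 = 3)
w*((-3 + 2*(-1))*(3 + 0)) = 3*((-3 + 2*(-1))*(3 + 0)) = 3*((-3 - 2)*3) = 3*(-5*3) = 3*(-15) = -45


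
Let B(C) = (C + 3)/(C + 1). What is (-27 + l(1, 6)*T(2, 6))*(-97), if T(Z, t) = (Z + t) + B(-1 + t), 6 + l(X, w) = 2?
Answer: 18721/3 ≈ 6240.3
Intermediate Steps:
l(X, w) = -4 (l(X, w) = -6 + 2 = -4)
B(C) = (3 + C)/(1 + C)
T(Z, t) = Z + t + (2 + t)/t (T(Z, t) = (Z + t) + (3 + (-1 + t))/(1 + (-1 + t)) = (Z + t) + (2 + t)/t = Z + t + (2 + t)/t)
(-27 + l(1, 6)*T(2, 6))*(-97) = (-27 - 4*(1 + 2 + 6 + 2/6))*(-97) = (-27 - 4*(1 + 2 + 6 + 2*(1/6)))*(-97) = (-27 - 4*(1 + 2 + 6 + 1/3))*(-97) = (-27 - 4*28/3)*(-97) = (-27 - 112/3)*(-97) = -193/3*(-97) = 18721/3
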